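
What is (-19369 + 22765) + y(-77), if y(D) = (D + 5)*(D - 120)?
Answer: 17580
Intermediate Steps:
y(D) = (-120 + D)*(5 + D) (y(D) = (5 + D)*(-120 + D) = (-120 + D)*(5 + D))
(-19369 + 22765) + y(-77) = (-19369 + 22765) + (-600 + (-77)² - 115*(-77)) = 3396 + (-600 + 5929 + 8855) = 3396 + 14184 = 17580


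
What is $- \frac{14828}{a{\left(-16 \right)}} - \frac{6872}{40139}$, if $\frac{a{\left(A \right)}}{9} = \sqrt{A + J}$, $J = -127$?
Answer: $- \frac{6872}{40139} + \frac{1348 i \sqrt{143}}{117} \approx -0.17121 + 137.78 i$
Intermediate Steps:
$a{\left(A \right)} = 9 \sqrt{-127 + A}$ ($a{\left(A \right)} = 9 \sqrt{A - 127} = 9 \sqrt{-127 + A}$)
$- \frac{14828}{a{\left(-16 \right)}} - \frac{6872}{40139} = - \frac{14828}{9 \sqrt{-127 - 16}} - \frac{6872}{40139} = - \frac{14828}{9 \sqrt{-143}} - \frac{6872}{40139} = - \frac{14828}{9 i \sqrt{143}} - \frac{6872}{40139} = - 14828 \left(- \frac{i \sqrt{143}}{1287}\right) - \frac{6872}{40139} = \frac{1348 i \sqrt{143}}{117} - \frac{6872}{40139} = - \frac{6872}{40139} + \frac{1348 i \sqrt{143}}{117}$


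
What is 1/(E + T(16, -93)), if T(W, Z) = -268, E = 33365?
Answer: 1/33097 ≈ 3.0214e-5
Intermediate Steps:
1/(E + T(16, -93)) = 1/(33365 - 268) = 1/33097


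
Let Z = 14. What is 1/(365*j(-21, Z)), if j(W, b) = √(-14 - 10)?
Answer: -I*√6/4380 ≈ -0.00055924*I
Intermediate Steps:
j(W, b) = 2*I*√6 (j(W, b) = √(-24) = 2*I*√6)
1/(365*j(-21, Z)) = 1/(365*((2*I*√6))) = (-I*√6/12)/365 = -I*√6/4380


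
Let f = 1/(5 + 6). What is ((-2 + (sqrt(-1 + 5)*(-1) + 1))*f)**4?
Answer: 81/14641 ≈ 0.0055324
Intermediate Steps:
f = 1/11 ≈ 0.090909
((-2 + (sqrt(-1 + 5)*(-1) + 1))*f)**4 = ((-2 + (sqrt(-1 + 5)*(-1) + 1))*(1/11))**4 = ((-2 + (sqrt(4)*(-1) + 1))*(1/11))**4 = ((-2 + (2*(-1) + 1))*(1/11))**4 = ((-2 + (-2 + 1))*(1/11))**4 = ((-2 - 1)*(1/11))**4 = (-3*1/11)**4 = (-3/11)**4 = 81/14641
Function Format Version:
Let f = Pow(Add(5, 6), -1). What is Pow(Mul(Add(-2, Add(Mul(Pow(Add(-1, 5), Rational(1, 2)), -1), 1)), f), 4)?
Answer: Rational(81, 14641) ≈ 0.0055324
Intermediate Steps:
f = Rational(1, 11) (f = Pow(11, -1) = Rational(1, 11) ≈ 0.090909)
Pow(Mul(Add(-2, Add(Mul(Pow(Add(-1, 5), Rational(1, 2)), -1), 1)), f), 4) = Pow(Mul(Add(-2, Add(Mul(Pow(Add(-1, 5), Rational(1, 2)), -1), 1)), Rational(1, 11)), 4) = Pow(Mul(Add(-2, Add(Mul(Pow(4, Rational(1, 2)), -1), 1)), Rational(1, 11)), 4) = Pow(Mul(Add(-2, Add(Mul(2, -1), 1)), Rational(1, 11)), 4) = Pow(Mul(Add(-2, Add(-2, 1)), Rational(1, 11)), 4) = Pow(Mul(Add(-2, -1), Rational(1, 11)), 4) = Pow(Mul(-3, Rational(1, 11)), 4) = Pow(Rational(-3, 11), 4) = Rational(81, 14641)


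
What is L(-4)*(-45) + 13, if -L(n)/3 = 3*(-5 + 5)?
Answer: 13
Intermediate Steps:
L(n) = 0 (L(n) = -9*(-5 + 5) = -9*0 = -3*0 = 0)
L(-4)*(-45) + 13 = 0*(-45) + 13 = 0 + 13 = 13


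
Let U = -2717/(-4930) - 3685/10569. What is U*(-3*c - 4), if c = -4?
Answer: 42195692/26052585 ≈ 1.6196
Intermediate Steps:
U = 10548923/52105170 (U = -2717*(-1/4930) - 3685*1/10569 = 2717/4930 - 3685/10569 = 10548923/52105170 ≈ 0.20245)
U*(-3*c - 4) = 10548923*(-3*(-4) - 4)/52105170 = 10548923*(12 - 4)/52105170 = (10548923/52105170)*8 = 42195692/26052585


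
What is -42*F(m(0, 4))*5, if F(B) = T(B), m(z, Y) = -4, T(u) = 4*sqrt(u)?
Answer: -1680*I ≈ -1680.0*I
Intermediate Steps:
F(B) = 4*sqrt(B)
-42*F(m(0, 4))*5 = -168*sqrt(-4)*5 = -168*2*I*5 = -336*I*5 = -1680*I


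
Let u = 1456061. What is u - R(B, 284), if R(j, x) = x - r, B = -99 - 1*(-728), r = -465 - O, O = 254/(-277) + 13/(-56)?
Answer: 22574817569/15512 ≈ 1.4553e+6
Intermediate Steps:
O = -17825/15512 (O = 254*(-1/277) + 13*(-1/56) = -254/277 - 13/56 = -17825/15512 ≈ -1.1491)
r = -7195255/15512 (r = -465 - 1*(-17825/15512) = -465 + 17825/15512 = -7195255/15512 ≈ -463.85)
B = 629 (B = -99 + 728 = 629)
R(j, x) = 7195255/15512 + x (R(j, x) = x - 1*(-7195255/15512) = x + 7195255/15512 = 7195255/15512 + x)
u - R(B, 284) = 1456061 - (7195255/15512 + 284) = 1456061 - 1*11600663/15512 = 1456061 - 11600663/15512 = 22574817569/15512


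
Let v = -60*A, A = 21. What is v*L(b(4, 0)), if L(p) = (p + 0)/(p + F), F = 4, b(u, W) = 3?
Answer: -540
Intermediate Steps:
L(p) = p/(4 + p) (L(p) = (p + 0)/(p + 4) = p/(4 + p))
v = -1260 (v = -60*21 = -1260)
v*L(b(4, 0)) = -3780/(4 + 3) = -3780/7 = -1260*3/7 = -540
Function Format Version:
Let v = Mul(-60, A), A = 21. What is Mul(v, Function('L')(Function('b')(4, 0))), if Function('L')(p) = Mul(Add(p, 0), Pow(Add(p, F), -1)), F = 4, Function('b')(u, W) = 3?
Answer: -540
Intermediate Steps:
Function('L')(p) = Mul(p, Pow(Add(4, p), -1)) (Function('L')(p) = Mul(Add(p, 0), Pow(Add(p, 4), -1)) = Mul(p, Pow(Add(4, p), -1)))
v = -1260 (v = Mul(-60, 21) = -1260)
Mul(v, Function('L')(Function('b')(4, 0))) = Mul(-1260, Mul(3, Pow(Add(4, 3), -1))) = Mul(-1260, Mul(3, Pow(7, -1))) = Mul(-1260, Mul(3, Rational(1, 7))) = Mul(-1260, Rational(3, 7)) = -540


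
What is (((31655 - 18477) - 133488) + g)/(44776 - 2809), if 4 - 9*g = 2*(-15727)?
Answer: -350444/125901 ≈ -2.7835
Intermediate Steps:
g = 10486/3 (g = 4/9 - 2*(-15727)/9 = 4/9 - ⅑*(-31454) = 4/9 + 31454/9 = 10486/3 ≈ 3495.3)
(((31655 - 18477) - 133488) + g)/(44776 - 2809) = (((31655 - 18477) - 133488) + 10486/3)/(44776 - 2809) = ((13178 - 133488) + 10486/3)/41967 = (-120310 + 10486/3)*(1/41967) = -350444/3*1/41967 = -350444/125901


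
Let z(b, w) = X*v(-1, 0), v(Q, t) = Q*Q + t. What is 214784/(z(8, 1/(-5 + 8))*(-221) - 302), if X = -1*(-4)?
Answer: -107392/593 ≈ -181.10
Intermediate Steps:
v(Q, t) = t + Q**2 (v(Q, t) = Q**2 + t = t + Q**2)
X = 4
z(b, w) = 4 (z(b, w) = 4*(0 + (-1)**2) = 4*(0 + 1) = 4*1 = 4)
214784/(z(8, 1/(-5 + 8))*(-221) - 302) = 214784/(4*(-221) - 302) = 214784/(-884 - 302) = 214784/(-1186) = 214784*(-1/1186) = -107392/593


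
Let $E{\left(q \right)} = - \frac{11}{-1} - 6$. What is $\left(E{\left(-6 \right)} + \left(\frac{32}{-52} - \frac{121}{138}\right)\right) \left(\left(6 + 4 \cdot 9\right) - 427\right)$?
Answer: $- \frac{2422805}{1794} \approx -1350.5$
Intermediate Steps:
$E{\left(q \right)} = 5$ ($E{\left(q \right)} = \left(-11\right) \left(-1\right) - 6 = 11 - 6 = 5$)
$\left(E{\left(-6 \right)} + \left(\frac{32}{-52} - \frac{121}{138}\right)\right) \left(\left(6 + 4 \cdot 9\right) - 427\right) = \left(5 + \left(\frac{32}{-52} - \frac{121}{138}\right)\right) \left(\left(6 + 4 \cdot 9\right) - 427\right) = \left(5 + \left(32 \left(- \frac{1}{52}\right) - \frac{121}{138}\right)\right) \left(\left(6 + 36\right) - 427\right) = \left(5 - \frac{2677}{1794}\right) \left(42 - 427\right) = \left(5 - \frac{2677}{1794}\right) \left(-385\right) = \frac{6293}{1794} \left(-385\right) = - \frac{2422805}{1794}$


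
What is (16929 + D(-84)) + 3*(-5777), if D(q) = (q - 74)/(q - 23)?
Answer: -42856/107 ≈ -400.52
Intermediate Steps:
D(q) = (-74 + q)/(-23 + q)
(16929 + D(-84)) + 3*(-5777) = (16929 + (-74 - 84)/(-23 - 84)) + 3*(-5777) = (16929 - 158/(-107)) - 17331 = (16929 - 1/107*(-158)) - 17331 = (16929 + 158/107) - 17331 = 1811561/107 - 17331 = -42856/107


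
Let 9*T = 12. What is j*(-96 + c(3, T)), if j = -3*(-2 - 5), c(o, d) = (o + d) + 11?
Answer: -1694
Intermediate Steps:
T = 4/3 (T = (⅑)*12 = 4/3 ≈ 1.3333)
c(o, d) = 11 + d + o (c(o, d) = (d + o) + 11 = 11 + d + o)
j = 21 (j = -3*(-7) = 21)
j*(-96 + c(3, T)) = 21*(-96 + (11 + 4/3 + 3)) = 21*(-96 + 46/3) = 21*(-242/3) = -1694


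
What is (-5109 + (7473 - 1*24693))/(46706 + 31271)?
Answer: -22329/77977 ≈ -0.28635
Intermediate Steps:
(-5109 + (7473 - 1*24693))/(46706 + 31271) = (-5109 + (7473 - 24693))/77977 = (-5109 - 17220)*(1/77977) = -22329*1/77977 = -22329/77977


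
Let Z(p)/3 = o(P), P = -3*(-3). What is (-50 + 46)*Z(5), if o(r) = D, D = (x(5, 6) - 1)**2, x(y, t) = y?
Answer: -192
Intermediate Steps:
P = 9
D = 16 (D = (5 - 1)**2 = 4**2 = 16)
o(r) = 16
Z(p) = 48 (Z(p) = 3*16 = 48)
(-50 + 46)*Z(5) = (-50 + 46)*48 = -4*48 = -192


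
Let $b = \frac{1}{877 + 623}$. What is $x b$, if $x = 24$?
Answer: $\frac{2}{125} \approx 0.016$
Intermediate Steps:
$b = \frac{1}{1500} \approx 0.00066667$
$x b = 24 \cdot \frac{1}{1500} = \frac{2}{125}$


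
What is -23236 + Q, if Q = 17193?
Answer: -6043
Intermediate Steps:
-23236 + Q = -23236 + 17193 = -6043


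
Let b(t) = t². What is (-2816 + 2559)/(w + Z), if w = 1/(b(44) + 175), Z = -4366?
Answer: 542527/9216625 ≈ 0.058864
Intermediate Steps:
w = 1/2111 (w = 1/(44² + 175) = 1/(1936 + 175) = 1/2111 ≈ 0.00047371)
(-2816 + 2559)/(w + Z) = (-2816 + 2559)/(1/2111 - 4366) = -257/(-9216625/2111) = -257*(-2111/9216625) = 542527/9216625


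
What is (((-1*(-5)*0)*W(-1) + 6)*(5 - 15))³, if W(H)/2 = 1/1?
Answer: -216000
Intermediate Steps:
W(H) = 2 (W(H) = 2/1 = 2*1 = 2)
(((-1*(-5)*0)*W(-1) + 6)*(5 - 15))³ = (((-1*(-5)*0)*2 + 6)*(5 - 15))³ = (((5*0)*2 + 6)*(-10))³ = ((0*2 + 6)*(-10))³ = ((0 + 6)*(-10))³ = (6*(-10))³ = (-60)³ = -216000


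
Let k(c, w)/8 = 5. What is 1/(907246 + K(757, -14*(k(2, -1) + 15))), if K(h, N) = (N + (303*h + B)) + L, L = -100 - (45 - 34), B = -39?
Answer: 1/1135697 ≈ 8.8052e-7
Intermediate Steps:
k(c, w) = 40 (k(c, w) = 8*5 = 40)
L = -111 (L = -100 - 1*11 = -100 - 11 = -111)
K(h, N) = -150 + N + 303*h (K(h, N) = (N + (303*h - 39)) - 111 = (N + (-39 + 303*h)) - 111 = (-39 + N + 303*h) - 111 = -150 + N + 303*h)
1/(907246 + K(757, -14*(k(2, -1) + 15))) = 1/(907246 + (-150 - 14*(40 + 15) + 303*757)) = 1/(907246 + (-150 - 14*55 + 229371)) = 1/(907246 + (-150 - 770 + 229371)) = 1/(907246 + 228451) = 1/1135697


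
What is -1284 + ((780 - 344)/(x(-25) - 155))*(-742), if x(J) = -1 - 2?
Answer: 60320/79 ≈ 763.54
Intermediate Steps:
x(J) = -3
-1284 + ((780 - 344)/(x(-25) - 155))*(-742) = -1284 + ((780 - 344)/(-3 - 155))*(-742) = -1284 + (436/(-158))*(-742) = -1284 + (436*(-1/158))*(-742) = -1284 - 218/79*(-742) = -1284 + 161756/79 = 60320/79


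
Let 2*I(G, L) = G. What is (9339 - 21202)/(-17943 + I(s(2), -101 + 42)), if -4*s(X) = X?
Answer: 47452/71773 ≈ 0.66114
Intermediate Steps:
s(X) = -X/4
I(G, L) = G/2
(9339 - 21202)/(-17943 + I(s(2), -101 + 42)) = (9339 - 21202)/(-17943 + (-¼*2)/2) = -11863/(-17943 + (½)*(-½)) = -11863/(-17943 - ¼) = -11863/(-71773/4) = -11863*(-4/71773) = 47452/71773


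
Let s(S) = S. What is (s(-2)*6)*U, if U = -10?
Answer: 120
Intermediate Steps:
(s(-2)*6)*U = -2*6*(-10) = -12*(-10) = 120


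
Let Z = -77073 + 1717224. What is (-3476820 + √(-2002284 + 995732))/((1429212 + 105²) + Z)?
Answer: -289735/256699 + I*√251638/1540194 ≈ -1.1287 + 0.0003257*I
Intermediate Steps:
Z = 1640151
(-3476820 + √(-2002284 + 995732))/((1429212 + 105²) + Z) = (-3476820 + √(-2002284 + 995732))/((1429212 + 105²) + 1640151) = (-3476820 + √(-1006552))/((1429212 + 11025) + 1640151) = (-3476820 + 2*I*√251638)/(1440237 + 1640151) = (-3476820 + 2*I*√251638)/3080388 = (-3476820 + 2*I*√251638)*(1/3080388) = -289735/256699 + I*√251638/1540194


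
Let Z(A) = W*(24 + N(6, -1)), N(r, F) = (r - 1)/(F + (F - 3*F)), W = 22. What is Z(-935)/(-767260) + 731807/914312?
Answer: 140225726941/175378756280 ≈ 0.79956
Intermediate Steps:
N(r, F) = -(-1 + r)/F (N(r, F) = (-1 + r)/(F - 2*F) = (-1 + r)/((-F)) = (-1 + r)*(-1/F) = -(-1 + r)/F)
Z(A) = 638 (Z(A) = 22*(24 + (1 - 1*6)/(-1)) = 22*(24 - (1 - 6)) = 22*(24 - 1*(-5)) = 22*(24 + 5) = 22*29 = 638)
Z(-935)/(-767260) + 731807/914312 = 638/(-767260) + 731807/914312 = 638*(-1/767260) + 731807*(1/914312) = -319/383630 + 731807/914312 = 140225726941/175378756280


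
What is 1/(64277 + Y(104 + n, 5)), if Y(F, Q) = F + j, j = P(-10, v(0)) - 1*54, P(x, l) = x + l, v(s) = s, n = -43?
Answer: 1/64274 ≈ 1.5558e-5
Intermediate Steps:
P(x, l) = l + x
j = -64 (j = (0 - 10) - 1*54 = -10 - 54 = -64)
Y(F, Q) = -64 + F (Y(F, Q) = F - 64 = -64 + F)
1/(64277 + Y(104 + n, 5)) = 1/(64277 + (-64 + (104 - 43))) = 1/(64277 + (-64 + 61)) = 1/(64277 - 3) = 1/64274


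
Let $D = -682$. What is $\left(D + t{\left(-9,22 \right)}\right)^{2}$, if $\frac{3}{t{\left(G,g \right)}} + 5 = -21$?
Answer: $\frac{314530225}{676} \approx 4.6528 \cdot 10^{5}$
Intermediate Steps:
$t{\left(G,g \right)} = - \frac{3}{26}$ ($t{\left(G,g \right)} = \frac{3}{-5 - 21} = \frac{3}{-26} = 3 \left(- \frac{1}{26}\right) = - \frac{3}{26}$)
$\left(D + t{\left(-9,22 \right)}\right)^{2} = \left(-682 - \frac{3}{26}\right)^{2} = \left(- \frac{17735}{26}\right)^{2} = \frac{314530225}{676}$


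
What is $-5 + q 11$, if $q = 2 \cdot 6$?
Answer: $127$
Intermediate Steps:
$q = 12$
$-5 + q 11 = -5 + 12 \cdot 11 = -5 + 132 = 127$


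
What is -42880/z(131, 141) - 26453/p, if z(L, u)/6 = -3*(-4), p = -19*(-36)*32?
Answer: -4353991/7296 ≈ -596.76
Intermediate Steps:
p = 21888 (p = 684*32 = 21888)
z(L, u) = 72 (z(L, u) = 6*(-3*(-4)) = 6*12 = 72)
-42880/z(131, 141) - 26453/p = -42880/72 - 26453/21888 = -42880*1/72 - 26453*1/21888 = -5360/9 - 26453/21888 = -4353991/7296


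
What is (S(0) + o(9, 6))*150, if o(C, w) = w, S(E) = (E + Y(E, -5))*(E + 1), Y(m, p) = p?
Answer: 150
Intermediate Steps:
S(E) = (1 + E)*(-5 + E) (S(E) = (E - 5)*(E + 1) = (-5 + E)*(1 + E) = (1 + E)*(-5 + E))
(S(0) + o(9, 6))*150 = ((-5 + 0² - 4*0) + 6)*150 = ((-5 + 0 + 0) + 6)*150 = (-5 + 6)*150 = 1*150 = 150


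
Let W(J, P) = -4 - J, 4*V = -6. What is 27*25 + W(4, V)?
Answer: 667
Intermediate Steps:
V = -3/2 (V = (¼)*(-6) = -3/2 ≈ -1.5000)
27*25 + W(4, V) = 27*25 + (-4 - 1*4) = 675 + (-4 - 4) = 675 - 8 = 667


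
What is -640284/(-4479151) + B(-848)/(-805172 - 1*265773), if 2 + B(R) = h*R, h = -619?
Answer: -333088440606/959384873539 ≈ -0.34719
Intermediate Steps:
B(R) = -2 - 619*R
-640284/(-4479151) + B(-848)/(-805172 - 1*265773) = -640284/(-4479151) + (-2 - 619*(-848))/(-805172 - 1*265773) = -640284*(-1/4479151) + (-2 + 524912)/(-805172 - 265773) = 640284/4479151 + 524910/(-1070945) = 640284/4479151 + 524910*(-1/1070945) = 640284/4479151 - 104982/214189 = -333088440606/959384873539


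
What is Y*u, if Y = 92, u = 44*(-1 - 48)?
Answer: -198352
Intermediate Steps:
u = -2156 (u = 44*(-49) = -2156)
Y*u = 92*(-2156) = -198352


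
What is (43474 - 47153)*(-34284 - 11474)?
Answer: 168343682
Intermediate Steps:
(43474 - 47153)*(-34284 - 11474) = -3679*(-45758) = 168343682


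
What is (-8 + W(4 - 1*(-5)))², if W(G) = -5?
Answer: 169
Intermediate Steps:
(-8 + W(4 - 1*(-5)))² = (-8 - 5)² = (-13)² = 169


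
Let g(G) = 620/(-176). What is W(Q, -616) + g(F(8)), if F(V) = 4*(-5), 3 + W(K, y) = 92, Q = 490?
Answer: 3761/44 ≈ 85.477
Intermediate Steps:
W(K, y) = 89 (W(K, y) = -3 + 92 = 89)
F(V) = -20
g(G) = -155/44 (g(G) = 620*(-1/176) = -155/44)
W(Q, -616) + g(F(8)) = 89 - 155/44 = 3761/44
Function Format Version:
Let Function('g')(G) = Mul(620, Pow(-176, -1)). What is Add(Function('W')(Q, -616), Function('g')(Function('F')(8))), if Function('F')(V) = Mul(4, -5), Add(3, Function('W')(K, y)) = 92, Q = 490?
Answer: Rational(3761, 44) ≈ 85.477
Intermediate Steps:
Function('W')(K, y) = 89 (Function('W')(K, y) = Add(-3, 92) = 89)
Function('F')(V) = -20
Function('g')(G) = Rational(-155, 44) (Function('g')(G) = Mul(620, Rational(-1, 176)) = Rational(-155, 44))
Add(Function('W')(Q, -616), Function('g')(Function('F')(8))) = Add(89, Rational(-155, 44)) = Rational(3761, 44)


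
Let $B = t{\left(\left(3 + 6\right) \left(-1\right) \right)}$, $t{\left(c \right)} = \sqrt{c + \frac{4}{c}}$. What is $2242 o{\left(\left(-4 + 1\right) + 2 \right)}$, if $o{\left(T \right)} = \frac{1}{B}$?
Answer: $- \frac{6726 i \sqrt{85}}{85} \approx - 729.54 i$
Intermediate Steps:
$B = \frac{i \sqrt{85}}{3}$ ($B = \sqrt{\left(3 + 6\right) \left(-1\right) + \frac{4}{\left(3 + 6\right) \left(-1\right)}} = \sqrt{9 \left(-1\right) + \frac{4}{9 \left(-1\right)}} = \sqrt{-9 + \frac{4}{-9}} = \sqrt{-9 + 4 \left(- \frac{1}{9}\right)} = \sqrt{-9 - \frac{4}{9}} = \sqrt{- \frac{85}{9}} = \frac{i \sqrt{85}}{3} \approx 3.0732 i$)
$o{\left(T \right)} = - \frac{3 i \sqrt{85}}{85}$ ($o{\left(T \right)} = \frac{1}{\frac{1}{3} i \sqrt{85}} = - \frac{3 i \sqrt{85}}{85}$)
$2242 o{\left(\left(-4 + 1\right) + 2 \right)} = 2242 \left(- \frac{3 i \sqrt{85}}{85}\right) = - \frac{6726 i \sqrt{85}}{85}$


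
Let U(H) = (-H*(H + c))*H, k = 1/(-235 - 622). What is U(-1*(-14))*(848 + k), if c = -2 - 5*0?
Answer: -1709280720/857 ≈ -1.9945e+6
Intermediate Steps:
k = -1/857 (k = 1/(-857) = -1/857 ≈ -0.0011669)
c = -2 (c = -2 + 0 = -2)
U(H) = -H**2*(-2 + H) (U(H) = (-H*(H - 2))*H = (-H*(-2 + H))*H = -H**2*(-2 + H))
U(-1*(-14))*(848 + k) = ((-1*(-14))**2*(2 - (-1)*(-14)))*(848 - 1/857) = (14**2*(2 - 1*14))*(726735/857) = (196*(2 - 14))*(726735/857) = (196*(-12))*(726735/857) = -2352*726735/857 = -1709280720/857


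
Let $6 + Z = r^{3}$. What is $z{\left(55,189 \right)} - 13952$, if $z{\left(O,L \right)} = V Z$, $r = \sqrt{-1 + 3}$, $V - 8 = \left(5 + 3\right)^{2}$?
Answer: $-14384 + 144 \sqrt{2} \approx -14180.0$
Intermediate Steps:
$V = 72$ ($V = 8 + \left(5 + 3\right)^{2} = 8 + 8^{2} = 8 + 64 = 72$)
$r = \sqrt{2} \approx 1.4142$
$Z = -6 + 2 \sqrt{2}$ ($Z = -6 + \left(\sqrt{2}\right)^{3} = -6 + 2 \sqrt{2} \approx -3.1716$)
$z{\left(O,L \right)} = -432 + 144 \sqrt{2}$ ($z{\left(O,L \right)} = 72 \left(-6 + 2 \sqrt{2}\right) = -432 + 144 \sqrt{2}$)
$z{\left(55,189 \right)} - 13952 = \left(-432 + 144 \sqrt{2}\right) - 13952 = -14384 + 144 \sqrt{2}$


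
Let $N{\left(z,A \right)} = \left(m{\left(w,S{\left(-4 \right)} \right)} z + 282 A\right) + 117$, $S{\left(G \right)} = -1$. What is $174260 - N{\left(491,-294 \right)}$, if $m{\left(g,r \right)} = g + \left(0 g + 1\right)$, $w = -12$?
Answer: $262452$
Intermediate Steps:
$m{\left(g,r \right)} = 1 + g$ ($m{\left(g,r \right)} = g + \left(0 + 1\right) = g + 1 = 1 + g$)
$N{\left(z,A \right)} = 117 - 11 z + 282 A$ ($N{\left(z,A \right)} = \left(\left(1 - 12\right) z + 282 A\right) + 117 = \left(- 11 z + 282 A\right) + 117 = 117 - 11 z + 282 A$)
$174260 - N{\left(491,-294 \right)} = 174260 - \left(117 - 5401 + 282 \left(-294\right)\right) = 174260 - \left(117 - 5401 - 82908\right) = 174260 - -88192 = 174260 + 88192 = 262452$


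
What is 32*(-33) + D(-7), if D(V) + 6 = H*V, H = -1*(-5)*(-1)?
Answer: -1027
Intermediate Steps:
H = -5 (H = 5*(-1) = -5)
D(V) = -6 - 5*V
32*(-33) + D(-7) = 32*(-33) + (-6 - 5*(-7)) = -1056 + (-6 + 35) = -1056 + 29 = -1027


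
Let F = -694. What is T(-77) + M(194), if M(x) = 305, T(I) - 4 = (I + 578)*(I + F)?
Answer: -385962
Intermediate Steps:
T(I) = 4 + (-694 + I)*(578 + I) (T(I) = 4 + (I + 578)*(I - 694) = 4 + (578 + I)*(-694 + I) = 4 + (-694 + I)*(578 + I))
T(-77) + M(194) = (-401128 + (-77)**2 - 116*(-77)) + 305 = (-401128 + 5929 + 8932) + 305 = -386267 + 305 = -385962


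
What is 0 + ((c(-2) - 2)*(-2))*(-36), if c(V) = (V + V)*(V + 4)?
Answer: -720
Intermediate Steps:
c(V) = 2*V*(4 + V) (c(V) = (2*V)*(4 + V) = 2*V*(4 + V))
0 + ((c(-2) - 2)*(-2))*(-36) = 0 + ((2*(-2)*(4 - 2) - 2)*(-2))*(-36) = 0 + ((2*(-2)*2 - 2)*(-2))*(-36) = 0 + ((-8 - 2)*(-2))*(-36) = 0 - 10*(-2)*(-36) = 0 + 20*(-36) = 0 - 720 = -720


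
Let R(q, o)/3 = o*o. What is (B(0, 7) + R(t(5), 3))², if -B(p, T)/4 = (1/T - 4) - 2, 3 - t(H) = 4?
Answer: 124609/49 ≈ 2543.0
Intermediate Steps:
t(H) = -1 (t(H) = 3 - 1*4 = 3 - 4 = -1)
R(q, o) = 3*o² (R(q, o) = 3*(o*o) = 3*o²)
B(p, T) = 24 - 4/T (B(p, T) = -4*((1/T - 4) - 2) = -4*((-4 + 1/T) - 2) = -4*(-6 + 1/T) = 24 - 4/T)
(B(0, 7) + R(t(5), 3))² = ((24 - 4/7) + 3*3²)² = ((24 - 4*⅐) + 3*9)² = ((24 - 4/7) + 27)² = (164/7 + 27)² = (353/7)² = 124609/49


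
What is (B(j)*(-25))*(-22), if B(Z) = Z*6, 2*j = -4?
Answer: -6600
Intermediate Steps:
j = -2 (j = (½)*(-4) = -2)
B(Z) = 6*Z
(B(j)*(-25))*(-22) = ((6*(-2))*(-25))*(-22) = -12*(-25)*(-22) = 300*(-22) = -6600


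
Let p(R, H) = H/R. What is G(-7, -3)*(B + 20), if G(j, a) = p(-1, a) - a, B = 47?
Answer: 402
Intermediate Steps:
G(j, a) = -2*a (G(j, a) = a/(-1) - a = a*(-1) - a = -a - a = -2*a)
G(-7, -3)*(B + 20) = (-2*(-3))*(47 + 20) = 6*67 = 402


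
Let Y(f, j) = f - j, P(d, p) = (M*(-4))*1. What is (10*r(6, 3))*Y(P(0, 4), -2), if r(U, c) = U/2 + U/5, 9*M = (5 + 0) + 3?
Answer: -196/3 ≈ -65.333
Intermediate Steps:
M = 8/9 (M = ((5 + 0) + 3)/9 = (5 + 3)/9 = (⅑)*8 = 8/9 ≈ 0.88889)
P(d, p) = -32/9 (P(d, p) = ((8/9)*(-4))*1 = -32/9*1 = -32/9)
r(U, c) = 7*U/10 (r(U, c) = U*(½) + U*(⅕) = U/2 + U/5 = 7*U/10)
(10*r(6, 3))*Y(P(0, 4), -2) = (10*((7/10)*6))*(-32/9 - 1*(-2)) = (10*(21/5))*(-32/9 + 2) = 42*(-14/9) = -196/3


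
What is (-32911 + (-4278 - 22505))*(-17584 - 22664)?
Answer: 2402564112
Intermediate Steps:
(-32911 + (-4278 - 22505))*(-17584 - 22664) = (-32911 - 26783)*(-40248) = -59694*(-40248) = 2402564112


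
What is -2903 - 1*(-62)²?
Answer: -6747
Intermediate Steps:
-2903 - 1*(-62)² = -2903 - 1*3844 = -2903 - 3844 = -6747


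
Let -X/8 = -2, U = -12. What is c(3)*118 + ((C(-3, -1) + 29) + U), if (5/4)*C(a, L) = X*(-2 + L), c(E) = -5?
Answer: -3057/5 ≈ -611.40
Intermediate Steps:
X = 16 (X = -8*(-2) = 16)
C(a, L) = -128/5 + 64*L/5 (C(a, L) = 4*(16*(-2 + L))/5 = 4*(-32 + 16*L)/5 = -128/5 + 64*L/5)
c(3)*118 + ((C(-3, -1) + 29) + U) = -5*118 + (((-128/5 + (64/5)*(-1)) + 29) - 12) = -590 + (((-128/5 - 64/5) + 29) - 12) = -590 + ((-192/5 + 29) - 12) = -590 + (-47/5 - 12) = -590 - 107/5 = -3057/5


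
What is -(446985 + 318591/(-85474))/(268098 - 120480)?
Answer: -4245030811/1401944548 ≈ -3.0280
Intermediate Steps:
-(446985 + 318591/(-85474))/(268098 - 120480) = -(446985 + 318591*(-1/85474))/147618 = -(446985 - 318591/85474)/147618 = -38205277299/(85474*147618) = -1*4245030811/1401944548 = -4245030811/1401944548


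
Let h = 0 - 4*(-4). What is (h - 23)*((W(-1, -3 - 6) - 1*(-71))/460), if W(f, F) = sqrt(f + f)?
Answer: -497/460 - 7*I*sqrt(2)/460 ≈ -1.0804 - 0.021521*I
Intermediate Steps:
h = 16 (h = 0 + 16 = 16)
W(f, F) = sqrt(2)*sqrt(f) (W(f, F) = sqrt(2*f) = sqrt(2)*sqrt(f))
(h - 23)*((W(-1, -3 - 6) - 1*(-71))/460) = (16 - 23)*((sqrt(2)*sqrt(-1) - 1*(-71))/460) = -7*(sqrt(2)*I + 71)/460 = -7*(I*sqrt(2) + 71)/460 = -7*(71 + I*sqrt(2))/460 = -7*(71/460 + I*sqrt(2)/460) = -497/460 - 7*I*sqrt(2)/460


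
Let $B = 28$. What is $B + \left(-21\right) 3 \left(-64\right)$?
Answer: $4060$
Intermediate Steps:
$B + \left(-21\right) 3 \left(-64\right) = 28 + \left(-21\right) 3 \left(-64\right) = 28 - -4032 = 28 + 4032 = 4060$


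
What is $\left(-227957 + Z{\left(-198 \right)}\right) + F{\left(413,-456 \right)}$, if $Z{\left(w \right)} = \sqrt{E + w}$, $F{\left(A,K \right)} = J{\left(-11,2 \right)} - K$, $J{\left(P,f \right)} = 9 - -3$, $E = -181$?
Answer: $-227489 + i \sqrt{379} \approx -2.2749 \cdot 10^{5} + 19.468 i$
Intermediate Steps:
$J{\left(P,f \right)} = 12$ ($J{\left(P,f \right)} = 9 + 3 = 12$)
$F{\left(A,K \right)} = 12 - K$
$Z{\left(w \right)} = \sqrt{-181 + w}$
$\left(-227957 + Z{\left(-198 \right)}\right) + F{\left(413,-456 \right)} = \left(-227957 + \sqrt{-181 - 198}\right) + \left(12 - -456\right) = \left(-227957 + \sqrt{-379}\right) + \left(12 + 456\right) = \left(-227957 + i \sqrt{379}\right) + 468 = -227489 + i \sqrt{379}$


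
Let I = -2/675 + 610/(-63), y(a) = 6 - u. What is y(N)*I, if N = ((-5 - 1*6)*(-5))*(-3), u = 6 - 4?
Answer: -183056/4725 ≈ -38.742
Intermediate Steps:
u = 2
N = -165 (N = ((-5 - 6)*(-5))*(-3) = -11*(-5)*(-3) = 55*(-3) = -165)
y(a) = 4 (y(a) = 6 - 1*2 = 6 - 2 = 4)
I = -45764/4725 (I = -2*1/675 + 610*(-1/63) = -2/675 - 610/63 = -45764/4725 ≈ -9.6855)
y(N)*I = 4*(-45764/4725) = -183056/4725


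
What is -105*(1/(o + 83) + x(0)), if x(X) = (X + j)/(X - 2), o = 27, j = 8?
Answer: 9219/22 ≈ 419.05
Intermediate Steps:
x(X) = (8 + X)/(-2 + X) (x(X) = (X + 8)/(X - 2) = (8 + X)/(-2 + X))
-105*(1/(o + 83) + x(0)) = -105*(1/(27 + 83) + (8 + 0)/(-2 + 0)) = -105*(1/110 + 8/(-2)) = -105*(1/110 - 1/2*8) = -105*(1/110 - 4) = -105*(-439/110) = 9219/22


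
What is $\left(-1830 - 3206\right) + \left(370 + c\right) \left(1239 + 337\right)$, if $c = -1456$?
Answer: $-1716572$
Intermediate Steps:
$\left(-1830 - 3206\right) + \left(370 + c\right) \left(1239 + 337\right) = \left(-1830 - 3206\right) + \left(370 - 1456\right) \left(1239 + 337\right) = -5036 - 1711536 = -1716572$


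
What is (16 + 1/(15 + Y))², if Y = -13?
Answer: 1089/4 ≈ 272.25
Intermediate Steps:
(16 + 1/(15 + Y))² = (16 + 1/(15 - 13))² = (16 + 1/2)² = (16 + ½)² = (33/2)² = 1089/4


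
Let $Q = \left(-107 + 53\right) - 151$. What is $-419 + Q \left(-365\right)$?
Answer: $74406$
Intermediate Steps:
$Q = -205$ ($Q = -54 - 151 = -205$)
$-419 + Q \left(-365\right) = -419 - -74825 = -419 + 74825 = 74406$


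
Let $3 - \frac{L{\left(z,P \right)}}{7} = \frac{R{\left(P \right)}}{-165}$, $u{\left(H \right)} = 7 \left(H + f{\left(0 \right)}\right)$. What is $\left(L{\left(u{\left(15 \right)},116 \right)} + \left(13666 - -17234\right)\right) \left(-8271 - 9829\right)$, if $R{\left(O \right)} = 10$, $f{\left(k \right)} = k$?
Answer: $- \frac{18469366700}{33} \approx -5.5968 \cdot 10^{8}$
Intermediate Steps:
$u{\left(H \right)} = 7 H$ ($u{\left(H \right)} = 7 \left(H + 0\right) = 7 H$)
$L{\left(z,P \right)} = \frac{707}{33}$ ($L{\left(z,P \right)} = 21 - 7 \frac{10}{-165} = 21 - 7 \cdot 10 \left(- \frac{1}{165}\right) = 21 - - \frac{14}{33} = 21 + \frac{14}{33} = \frac{707}{33}$)
$\left(L{\left(u{\left(15 \right)},116 \right)} + \left(13666 - -17234\right)\right) \left(-8271 - 9829\right) = \left(\frac{707}{33} + \left(13666 - -17234\right)\right) \left(-8271 - 9829\right) = \left(\frac{707}{33} + \left(13666 + 17234\right)\right) \left(-18100\right) = \left(\frac{707}{33} + 30900\right) \left(-18100\right) = \frac{1020407}{33} \left(-18100\right) = - \frac{18469366700}{33}$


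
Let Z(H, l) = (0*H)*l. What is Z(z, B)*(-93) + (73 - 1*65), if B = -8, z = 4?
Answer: 8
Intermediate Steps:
Z(H, l) = 0 (Z(H, l) = 0*l = 0)
Z(z, B)*(-93) + (73 - 1*65) = 0*(-93) + (73 - 1*65) = 0 + (73 - 65) = 0 + 8 = 8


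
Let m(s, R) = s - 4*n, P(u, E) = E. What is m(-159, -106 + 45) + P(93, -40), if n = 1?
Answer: -203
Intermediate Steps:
m(s, R) = -4 + s (m(s, R) = s - 4*1 = s - 4 = -4 + s)
m(-159, -106 + 45) + P(93, -40) = (-4 - 159) - 40 = -163 - 40 = -203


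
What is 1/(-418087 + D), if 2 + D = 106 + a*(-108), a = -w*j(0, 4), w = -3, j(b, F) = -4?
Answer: -1/416687 ≈ -2.3999e-6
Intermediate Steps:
a = -12 (a = -(-3)*(-4) = -1*12 = -12)
D = 1400 (D = -2 + (106 - 12*(-108)) = -2 + (106 + 1296) = -2 + 1402 = 1400)
1/(-418087 + D) = 1/(-418087 + 1400) = 1/(-416687) = -1/416687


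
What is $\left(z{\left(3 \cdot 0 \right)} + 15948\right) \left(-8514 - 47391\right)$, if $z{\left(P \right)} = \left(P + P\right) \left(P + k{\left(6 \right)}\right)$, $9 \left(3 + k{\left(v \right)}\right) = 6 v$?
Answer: $-891572940$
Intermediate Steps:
$k{\left(v \right)} = -3 + \frac{2 v}{3}$ ($k{\left(v \right)} = -3 + \frac{6 v}{9} = -3 + \frac{2 v}{3}$)
$z{\left(P \right)} = 2 P \left(1 + P\right)$ ($z{\left(P \right)} = \left(P + P\right) \left(P + \left(-3 + \frac{2}{3} \cdot 6\right)\right) = 2 P \left(P + \left(-3 + 4\right)\right) = 2 P \left(P + 1\right) = 2 P \left(1 + P\right)$)
$\left(z{\left(3 \cdot 0 \right)} + 15948\right) \left(-8514 - 47391\right) = \left(2 \cdot 3 \cdot 0 \left(1 + 3 \cdot 0\right) + 15948\right) \left(-8514 - 47391\right) = \left(2 \cdot 0 \left(1 + 0\right) + 15948\right) \left(-55905\right) = \left(2 \cdot 0 \cdot 1 + 15948\right) \left(-55905\right) = \left(0 + 15948\right) \left(-55905\right) = 15948 \left(-55905\right) = -891572940$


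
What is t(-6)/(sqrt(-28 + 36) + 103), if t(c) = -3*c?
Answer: 1854/10601 - 36*sqrt(2)/10601 ≈ 0.17009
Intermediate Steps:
t(-6)/(sqrt(-28 + 36) + 103) = (-3*(-6))/(sqrt(-28 + 36) + 103) = 18/(sqrt(8) + 103) = 18/(2*sqrt(2) + 103) = 18/(103 + 2*sqrt(2))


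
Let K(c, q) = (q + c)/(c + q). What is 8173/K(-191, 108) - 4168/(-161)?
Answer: 1320021/161 ≈ 8198.9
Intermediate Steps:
K(c, q) = 1 (K(c, q) = (c + q)/(c + q) = 1)
8173/K(-191, 108) - 4168/(-161) = 8173/1 - 4168/(-161) = 8173*1 - 4168*(-1/161) = 8173 + 4168/161 = 1320021/161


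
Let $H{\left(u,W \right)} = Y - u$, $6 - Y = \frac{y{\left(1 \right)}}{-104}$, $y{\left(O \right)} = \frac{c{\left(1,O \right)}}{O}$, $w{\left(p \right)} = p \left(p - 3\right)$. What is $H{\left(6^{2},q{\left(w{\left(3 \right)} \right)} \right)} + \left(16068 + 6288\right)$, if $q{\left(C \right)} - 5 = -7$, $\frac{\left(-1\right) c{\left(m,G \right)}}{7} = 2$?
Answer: $\frac{1160945}{52} \approx 22326.0$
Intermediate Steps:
$w{\left(p \right)} = p \left(-3 + p\right)$
$c{\left(m,G \right)} = -14$ ($c{\left(m,G \right)} = \left(-7\right) 2 = -14$)
$y{\left(O \right)} = - \frac{14}{O}$
$Y = \frac{305}{52}$ ($Y = 6 - \frac{\left(-14\right) 1^{-1}}{-104} = 6 - \left(-14\right) 1 \left(- \frac{1}{104}\right) = 6 - \left(-14\right) \left(- \frac{1}{104}\right) = 6 - \frac{7}{52} = \frac{305}{52} \approx 5.8654$)
$q{\left(C \right)} = -2$ ($q{\left(C \right)} = 5 - 7 = -2$)
$H{\left(u,W \right)} = \frac{305}{52} - u$
$H{\left(6^{2},q{\left(w{\left(3 \right)} \right)} \right)} + \left(16068 + 6288\right) = \left(\frac{305}{52} - 6^{2}\right) + \left(16068 + 6288\right) = \left(\frac{305}{52} - 36\right) + 22356 = - \frac{1567}{52} + 22356 = \frac{1160945}{52}$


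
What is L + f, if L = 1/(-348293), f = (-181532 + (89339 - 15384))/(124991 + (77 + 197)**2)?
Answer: -12489505376/23227311877 ≈ -0.53771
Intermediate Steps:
f = -35859/66689 (f = (-181532 + 73955)/(124991 + 274**2) = -107577/(124991 + 75076) = -107577/200067 = -107577*1/200067 = -35859/66689 ≈ -0.53770)
L = -1/348293 ≈ -2.8711e-6
L + f = -1/348293 - 35859/66689 = -12489505376/23227311877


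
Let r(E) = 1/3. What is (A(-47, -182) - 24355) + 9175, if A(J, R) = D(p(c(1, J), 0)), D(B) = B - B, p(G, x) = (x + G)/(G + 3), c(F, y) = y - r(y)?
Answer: -15180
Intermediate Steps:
r(E) = 1/3
c(F, y) = -1/3 + y (c(F, y) = y - 1*1/3 = y - 1/3 = -1/3 + y)
p(G, x) = (G + x)/(3 + G)
D(B) = 0
A(J, R) = 0
(A(-47, -182) - 24355) + 9175 = (0 - 24355) + 9175 = -24355 + 9175 = -15180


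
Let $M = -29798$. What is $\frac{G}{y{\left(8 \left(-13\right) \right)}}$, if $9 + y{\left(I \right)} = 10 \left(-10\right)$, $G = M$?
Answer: $\frac{29798}{109} \approx 273.38$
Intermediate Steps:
$G = -29798$
$y{\left(I \right)} = -109$ ($y{\left(I \right)} = -9 + 10 \left(-10\right) = -9 - 100 = -109$)
$\frac{G}{y{\left(8 \left(-13\right) \right)}} = - \frac{29798}{-109} = \left(-29798\right) \left(- \frac{1}{109}\right) = \frac{29798}{109}$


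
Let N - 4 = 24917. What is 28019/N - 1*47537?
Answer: -1184641558/24921 ≈ -47536.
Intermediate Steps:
N = 24921 (N = 4 + 24917 = 24921)
28019/N - 1*47537 = 28019/24921 - 1*47537 = 28019*(1/24921) - 47537 = 28019/24921 - 47537 = -1184641558/24921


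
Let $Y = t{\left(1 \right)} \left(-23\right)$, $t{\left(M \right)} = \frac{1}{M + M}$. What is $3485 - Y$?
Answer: $\frac{6993}{2} \approx 3496.5$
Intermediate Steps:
$t{\left(M \right)} = \frac{1}{2 M}$
$Y = - \frac{23}{2}$ ($Y = \frac{1}{2 \cdot 1} \left(-23\right) = \frac{1}{2} \cdot 1 \left(-23\right) = \frac{1}{2} \left(-23\right) = - \frac{23}{2} \approx -11.5$)
$3485 - Y = 3485 - - \frac{23}{2} = 3485 + \frac{23}{2} = \frac{6993}{2}$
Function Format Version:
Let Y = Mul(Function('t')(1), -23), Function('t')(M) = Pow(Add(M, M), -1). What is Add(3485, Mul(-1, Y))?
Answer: Rational(6993, 2) ≈ 3496.5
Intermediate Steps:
Function('t')(M) = Mul(Rational(1, 2), Pow(M, -1)) (Function('t')(M) = Pow(Mul(2, M), -1) = Mul(Rational(1, 2), Pow(M, -1)))
Y = Rational(-23, 2) (Y = Mul(Mul(Rational(1, 2), Pow(1, -1)), -23) = Mul(Mul(Rational(1, 2), 1), -23) = Mul(Rational(1, 2), -23) = Rational(-23, 2) ≈ -11.500)
Add(3485, Mul(-1, Y)) = Add(3485, Mul(-1, Rational(-23, 2))) = Add(3485, Rational(23, 2)) = Rational(6993, 2)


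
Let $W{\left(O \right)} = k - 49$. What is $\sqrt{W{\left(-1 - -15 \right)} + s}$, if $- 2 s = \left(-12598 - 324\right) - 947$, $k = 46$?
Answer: $\frac{\sqrt{27726}}{2} \approx 83.256$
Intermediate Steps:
$W{\left(O \right)} = -3$ ($W{\left(O \right)} = 46 - 49 = -3$)
$s = \frac{13869}{2}$ ($s = - \frac{\left(-12598 - 324\right) - 947}{2} = - \frac{-12922 - 947}{2} = \left(- \frac{1}{2}\right) \left(-13869\right) = \frac{13869}{2} \approx 6934.5$)
$\sqrt{W{\left(-1 - -15 \right)} + s} = \sqrt{-3 + \frac{13869}{2}} = \sqrt{\frac{13863}{2}} = \frac{\sqrt{27726}}{2}$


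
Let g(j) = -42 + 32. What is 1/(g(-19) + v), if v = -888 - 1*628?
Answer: -1/1526 ≈ -0.00065531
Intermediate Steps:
g(j) = -10
v = -1516 (v = -888 - 628 = -1516)
1/(g(-19) + v) = 1/(-10 - 1516) = 1/(-1526) = -1/1526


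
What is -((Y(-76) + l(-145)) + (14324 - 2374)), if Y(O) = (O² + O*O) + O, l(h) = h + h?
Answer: -23136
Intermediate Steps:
l(h) = 2*h
Y(O) = O + 2*O² (Y(O) = (O² + O²) + O = 2*O² + O = O + 2*O²)
-((Y(-76) + l(-145)) + (14324 - 2374)) = -((-76*(1 + 2*(-76)) + 2*(-145)) + (14324 - 2374)) = -((-76*(1 - 152) - 290) + 11950) = -((-76*(-151) - 290) + 11950) = -((11476 - 290) + 11950) = -(11186 + 11950) = -1*23136 = -23136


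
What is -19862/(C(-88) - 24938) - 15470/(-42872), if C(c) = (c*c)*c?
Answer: 2944921591/7571302380 ≈ 0.38896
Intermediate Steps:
C(c) = c**3 (C(c) = c**2*c = c**3)
-19862/(C(-88) - 24938) - 15470/(-42872) = -19862/((-88)**3 - 24938) - 15470/(-42872) = -19862/(-681472 - 24938) - 15470*(-1/42872) = -19862/(-706410) + 7735/21436 = -19862*(-1/706410) + 7735/21436 = 9931/353205 + 7735/21436 = 2944921591/7571302380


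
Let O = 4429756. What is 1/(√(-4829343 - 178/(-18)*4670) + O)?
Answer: 39867804/176604687024281 - 3*I*√43048457/176604687024281 ≈ 2.2575e-7 - 1.1145e-10*I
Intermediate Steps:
1/(√(-4829343 - 178/(-18)*4670) + O) = 1/(√(-4829343 - 178/(-18)*4670) + 4429756) = 1/(√(-4829343 - 178*(-1/18)*4670) + 4429756) = 1/(√(-4829343 + (89/9)*4670) + 4429756) = 1/(√(-4829343 + 415630/9) + 4429756) = 1/(√(-43048457/9) + 4429756) = 1/(I*√43048457/3 + 4429756) = 1/(4429756 + I*√43048457/3)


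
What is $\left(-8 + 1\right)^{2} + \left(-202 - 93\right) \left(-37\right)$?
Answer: $10964$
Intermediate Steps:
$\left(-8 + 1\right)^{2} + \left(-202 - 93\right) \left(-37\right) = \left(-7\right)^{2} + \left(-202 - 93\right) \left(-37\right) = 49 - -10915 = 49 + 10915 = 10964$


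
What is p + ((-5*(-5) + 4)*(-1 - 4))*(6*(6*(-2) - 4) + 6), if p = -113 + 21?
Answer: 12958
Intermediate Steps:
p = -92
p + ((-5*(-5) + 4)*(-1 - 4))*(6*(6*(-2) - 4) + 6) = -92 + ((-5*(-5) + 4)*(-1 - 4))*(6*(6*(-2) - 4) + 6) = -92 + ((25 + 4)*(-5))*(6*(-12 - 4) + 6) = -92 + (29*(-5))*(6*(-16) + 6) = -92 - 145*(-96 + 6) = -92 - 145*(-90) = -92 + 13050 = 12958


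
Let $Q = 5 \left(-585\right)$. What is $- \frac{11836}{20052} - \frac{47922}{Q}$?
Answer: $\frac{25730879}{1629225} \approx 15.793$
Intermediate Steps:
$Q = -2925$
$- \frac{11836}{20052} - \frac{47922}{Q} = - \frac{11836}{20052} - \frac{47922}{-2925} = \left(-11836\right) \frac{1}{20052} - - \frac{15974}{975} = - \frac{2959}{5013} + \frac{15974}{975} = \frac{25730879}{1629225}$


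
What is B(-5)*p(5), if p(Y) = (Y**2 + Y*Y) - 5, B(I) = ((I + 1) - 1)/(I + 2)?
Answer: 75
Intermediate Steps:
B(I) = I/(2 + I) (B(I) = ((1 + I) - 1)/(2 + I) = I/(2 + I))
p(Y) = -5 + 2*Y**2 (p(Y) = (Y**2 + Y**2) - 5 = 2*Y**2 - 5 = -5 + 2*Y**2)
B(-5)*p(5) = (-5/(2 - 5))*(-5 + 2*5**2) = (-5/(-3))*(-5 + 2*25) = (-5*(-1/3))*(-5 + 50) = (5/3)*45 = 75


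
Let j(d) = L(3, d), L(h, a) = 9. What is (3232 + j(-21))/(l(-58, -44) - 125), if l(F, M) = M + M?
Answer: -3241/213 ≈ -15.216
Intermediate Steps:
j(d) = 9
l(F, M) = 2*M
(3232 + j(-21))/(l(-58, -44) - 125) = (3232 + 9)/(2*(-44) - 125) = 3241/(-88 - 125) = 3241/(-213) = 3241*(-1/213) = -3241/213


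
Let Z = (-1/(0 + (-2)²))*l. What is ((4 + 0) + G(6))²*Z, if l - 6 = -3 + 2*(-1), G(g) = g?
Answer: -25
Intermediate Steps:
l = 1 (l = 6 + (-3 + 2*(-1)) = 6 + (-3 - 2) = 6 - 5 = 1)
Z = -¼ (Z = (-1/(0 + (-2)²))*1 = (-1/(0 + 4))*1 = (-1/4)*1 = ((¼)*(-1))*1 = -¼*1 = -¼ ≈ -0.25000)
((4 + 0) + G(6))²*Z = ((4 + 0) + 6)²*(-¼) = (4 + 6)²*(-¼) = 10²*(-¼) = 100*(-¼) = -25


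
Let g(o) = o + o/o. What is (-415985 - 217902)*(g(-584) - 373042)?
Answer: 236836030375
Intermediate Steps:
g(o) = 1 + o (g(o) = o + 1 = 1 + o)
(-415985 - 217902)*(g(-584) - 373042) = (-415985 - 217902)*((1 - 584) - 373042) = -633887*(-583 - 373042) = -633887*(-373625) = 236836030375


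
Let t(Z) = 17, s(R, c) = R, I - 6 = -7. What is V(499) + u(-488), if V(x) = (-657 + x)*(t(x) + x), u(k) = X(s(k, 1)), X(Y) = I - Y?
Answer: -81041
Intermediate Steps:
I = -1 (I = 6 - 7 = -1)
X(Y) = -1 - Y
u(k) = -1 - k
V(x) = (-657 + x)*(17 + x)
V(499) + u(-488) = (-11169 + 499**2 - 640*499) + (-1 - 1*(-488)) = (-11169 + 249001 - 319360) + (-1 + 488) = -81528 + 487 = -81041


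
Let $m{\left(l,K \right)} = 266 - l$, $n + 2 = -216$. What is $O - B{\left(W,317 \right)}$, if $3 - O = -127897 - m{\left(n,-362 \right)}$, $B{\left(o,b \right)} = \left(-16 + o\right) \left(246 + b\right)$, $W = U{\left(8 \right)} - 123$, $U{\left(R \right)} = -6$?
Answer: $210019$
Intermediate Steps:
$n = -218$ ($n = -2 - 216 = -218$)
$W = -129$ ($W = -6 - 123 = -129$)
$O = 128384$ ($O = 3 - \left(-127897 - \left(266 - -218\right)\right) = 3 - \left(-127897 - \left(266 + 218\right)\right) = 3 - \left(-127897 - 484\right) = 3 - -128381 = 3 + 128381 = 128384$)
$O - B{\left(W,317 \right)} = 128384 - \left(-3936 - 5072 + 246 \left(-129\right) + 317 \left(-129\right)\right) = 128384 - \left(-3936 - 5072 - 31734 - 40893\right) = 128384 - -81635 = 128384 + 81635 = 210019$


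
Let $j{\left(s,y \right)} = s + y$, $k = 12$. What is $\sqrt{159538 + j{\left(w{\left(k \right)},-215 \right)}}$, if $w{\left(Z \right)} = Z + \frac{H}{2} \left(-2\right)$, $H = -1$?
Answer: $6 \sqrt{4426} \approx 399.17$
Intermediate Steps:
$w{\left(Z \right)} = 1 + Z$ ($w{\left(Z \right)} = Z + - \frac{1}{2} \left(-2\right) = Z + \left(-1\right) \frac{1}{2} \left(-2\right) = Z - -1 = Z + 1 = 1 + Z$)
$\sqrt{159538 + j{\left(w{\left(k \right)},-215 \right)}} = \sqrt{159538 + \left(\left(1 + 12\right) - 215\right)} = \sqrt{159538 + \left(13 - 215\right)} = \sqrt{159538 - 202} = \sqrt{159336} = 6 \sqrt{4426}$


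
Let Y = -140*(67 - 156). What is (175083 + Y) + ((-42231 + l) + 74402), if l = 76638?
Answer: 296352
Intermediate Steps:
Y = 12460 (Y = -140*(-89) = 12460)
(175083 + Y) + ((-42231 + l) + 74402) = (175083 + 12460) + ((-42231 + 76638) + 74402) = 187543 + (34407 + 74402) = 187543 + 108809 = 296352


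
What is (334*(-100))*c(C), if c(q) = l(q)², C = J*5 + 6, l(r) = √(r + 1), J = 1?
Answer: -400800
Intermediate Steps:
l(r) = √(1 + r)
C = 11 (C = 1*5 + 6 = 5 + 6 = 11)
c(q) = 1 + q (c(q) = (√(1 + q))² = 1 + q)
(334*(-100))*c(C) = (334*(-100))*(1 + 11) = -33400*12 = -400800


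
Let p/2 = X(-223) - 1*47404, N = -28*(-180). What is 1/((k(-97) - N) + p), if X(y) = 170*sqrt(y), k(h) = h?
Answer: -19989/2002956365 - 68*I*sqrt(223)/2002956365 ≈ -9.9797e-6 - 5.0698e-7*I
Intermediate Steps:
N = 5040
p = -94808 + 340*I*sqrt(223) (p = 2*(170*sqrt(-223) - 1*47404) = 2*(170*(I*sqrt(223)) - 47404) = 2*(170*I*sqrt(223) - 47404) = 2*(-47404 + 170*I*sqrt(223)) = -94808 + 340*I*sqrt(223) ≈ -94808.0 + 5077.3*I)
1/((k(-97) - N) + p) = 1/((-97 - 1*5040) + (-94808 + 340*I*sqrt(223))) = 1/((-97 - 5040) + (-94808 + 340*I*sqrt(223))) = 1/(-5137 + (-94808 + 340*I*sqrt(223))) = 1/(-99945 + 340*I*sqrt(223))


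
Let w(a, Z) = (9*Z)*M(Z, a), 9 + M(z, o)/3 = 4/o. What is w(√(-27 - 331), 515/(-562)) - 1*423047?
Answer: -237627269/562 + 13905*I*√358/50299 ≈ -4.2282e+5 + 5.2306*I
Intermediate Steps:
M(z, o) = -27 + 12/o (M(z, o) = -27 + 3*(4/o) = -27 + 12/o)
w(a, Z) = 9*Z*(-27 + 12/a) (w(a, Z) = (9*Z)*(-27 + 12/a) = 9*Z*(-27 + 12/a))
w(√(-27 - 331), 515/(-562)) - 1*423047 = (-125145/(-562) + 108*(515/(-562))/(√(-27 - 331))) - 1*423047 = (-125145*(-1)/562 + 108*(515*(-1/562))/(√(-358))) - 423047 = (-243*(-515/562) + 108*(-515/562)/(I*√358)) - 423047 = (125145/562 + 108*(-515/562)*(-I*√358/358)) - 423047 = (125145/562 + 13905*I*√358/50299) - 423047 = -237627269/562 + 13905*I*√358/50299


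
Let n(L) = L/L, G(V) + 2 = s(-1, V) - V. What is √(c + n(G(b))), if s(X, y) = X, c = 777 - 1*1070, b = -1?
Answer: 2*I*√73 ≈ 17.088*I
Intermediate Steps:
c = -293 (c = 777 - 1070 = -293)
G(V) = -3 - V (G(V) = -2 + (-1 - V) = -3 - V)
n(L) = 1
√(c + n(G(b))) = √(-293 + 1) = √(-292) = 2*I*√73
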